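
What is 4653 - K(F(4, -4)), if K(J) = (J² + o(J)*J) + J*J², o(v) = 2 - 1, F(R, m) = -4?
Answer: 4705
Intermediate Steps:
o(v) = 1
K(J) = J + J² + J³ (K(J) = (J² + 1*J) + J*J² = (J² + J) + J³ = (J + J²) + J³ = J + J² + J³)
4653 - K(F(4, -4)) = 4653 - (-4)*(1 - 4 + (-4)²) = 4653 - (-4)*(1 - 4 + 16) = 4653 - (-4)*13 = 4653 - 1*(-52) = 4653 + 52 = 4705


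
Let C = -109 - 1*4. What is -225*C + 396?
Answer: 25821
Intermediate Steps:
C = -113 (C = -109 - 4 = -113)
-225*C + 396 = -225*(-113) + 396 = 25425 + 396 = 25821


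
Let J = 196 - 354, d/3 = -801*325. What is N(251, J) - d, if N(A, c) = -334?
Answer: 780641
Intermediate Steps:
d = -780975 (d = 3*(-801*325) = 3*(-260325) = -780975)
J = -158
N(251, J) - d = -334 - 1*(-780975) = -334 + 780975 = 780641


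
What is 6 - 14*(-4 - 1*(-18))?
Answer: -190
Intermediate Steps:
6 - 14*(-4 - 1*(-18)) = 6 - 14*(-4 + 18) = 6 - 14*14 = 6 - 196 = -190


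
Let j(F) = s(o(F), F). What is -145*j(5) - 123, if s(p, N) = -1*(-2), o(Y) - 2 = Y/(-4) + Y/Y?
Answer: -413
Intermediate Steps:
o(Y) = 3 - Y/4 (o(Y) = 2 + (Y/(-4) + Y/Y) = 2 + (Y*(-¼) + 1) = 2 + (-Y/4 + 1) = 2 + (1 - Y/4) = 3 - Y/4)
s(p, N) = 2
j(F) = 2
-145*j(5) - 123 = -145*2 - 123 = -290 - 123 = -413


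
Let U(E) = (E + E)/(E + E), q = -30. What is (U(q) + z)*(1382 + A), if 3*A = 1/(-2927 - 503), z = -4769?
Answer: -33902337136/5145 ≈ -6.5894e+6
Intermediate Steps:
A = -1/10290 (A = 1/(3*(-2927 - 503)) = (1/3)/(-3430) = (1/3)*(-1/3430) = -1/10290 ≈ -9.7182e-5)
U(E) = 1 (U(E) = (2*E)/((2*E)) = (2*E)*(1/(2*E)) = 1)
(U(q) + z)*(1382 + A) = (1 - 4769)*(1382 - 1/10290) = -4768*14220779/10290 = -33902337136/5145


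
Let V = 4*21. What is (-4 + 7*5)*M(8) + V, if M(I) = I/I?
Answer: 115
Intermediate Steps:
M(I) = 1
V = 84
(-4 + 7*5)*M(8) + V = (-4 + 7*5)*1 + 84 = (-4 + 35)*1 + 84 = 31*1 + 84 = 31 + 84 = 115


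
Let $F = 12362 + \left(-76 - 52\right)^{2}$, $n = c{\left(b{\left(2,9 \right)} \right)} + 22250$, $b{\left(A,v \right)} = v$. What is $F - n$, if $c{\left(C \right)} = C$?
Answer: $6487$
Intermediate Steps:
$n = 22259$ ($n = 9 + 22250 = 22259$)
$F = 28746$ ($F = 12362 + \left(-128\right)^{2} = 12362 + 16384 = 28746$)
$F - n = 28746 - 22259 = 6487$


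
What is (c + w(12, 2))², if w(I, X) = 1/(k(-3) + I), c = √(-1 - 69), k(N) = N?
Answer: -5669/81 + 2*I*√70/9 ≈ -69.988 + 1.8592*I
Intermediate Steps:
c = I*√70 (c = √(-70) = I*√70 ≈ 8.3666*I)
w(I, X) = 1/(-3 + I)
(c + w(12, 2))² = (I*√70 + 1/(-3 + 12))² = (I*√70 + 1/9)² = (I*√70 + ⅑)² = (⅑ + I*√70)²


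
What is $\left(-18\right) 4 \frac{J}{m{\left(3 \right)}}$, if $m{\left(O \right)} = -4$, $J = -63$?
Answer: $-1134$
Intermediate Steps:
$\left(-18\right) 4 \frac{J}{m{\left(3 \right)}} = \left(-18\right) 4 \left(- \frac{63}{-4}\right) = - 72 \left(\left(-63\right) \left(- \frac{1}{4}\right)\right) = \left(-72\right) \frac{63}{4} = -1134$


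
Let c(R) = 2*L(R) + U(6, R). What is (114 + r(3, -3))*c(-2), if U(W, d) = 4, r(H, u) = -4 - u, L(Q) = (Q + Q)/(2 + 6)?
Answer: 339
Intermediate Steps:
L(Q) = Q/4 (L(Q) = (2*Q)/8 = (2*Q)*(⅛) = Q/4)
c(R) = 4 + R/2 (c(R) = 2*(R/4) + 4 = R/2 + 4 = 4 + R/2)
(114 + r(3, -3))*c(-2) = (114 + (-4 - 1*(-3)))*(4 + (½)*(-2)) = (114 + (-4 + 3))*(4 - 1) = (114 - 1)*3 = 113*3 = 339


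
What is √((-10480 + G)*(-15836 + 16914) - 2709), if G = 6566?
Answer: 17*I*√14609 ≈ 2054.8*I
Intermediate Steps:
√((-10480 + G)*(-15836 + 16914) - 2709) = √((-10480 + 6566)*(-15836 + 16914) - 2709) = √(-3914*1078 - 2709) = √(-4219292 - 2709) = √(-4222001) = 17*I*√14609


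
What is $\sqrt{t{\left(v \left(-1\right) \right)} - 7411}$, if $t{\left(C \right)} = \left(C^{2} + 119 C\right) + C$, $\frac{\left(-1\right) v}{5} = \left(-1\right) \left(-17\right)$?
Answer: $\sqrt{10014} \approx 100.07$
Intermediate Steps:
$v = -85$ ($v = - 5 \left(\left(-1\right) \left(-17\right)\right) = \left(-5\right) 17 = -85$)
$t{\left(C \right)} = C^{2} + 120 C$
$\sqrt{t{\left(v \left(-1\right) \right)} - 7411} = \sqrt{\left(-85\right) \left(-1\right) \left(120 - -85\right) - 7411} = \sqrt{85 \left(120 + 85\right) - 7411} = \sqrt{85 \cdot 205 - 7411} = \sqrt{17425 - 7411} = \sqrt{10014}$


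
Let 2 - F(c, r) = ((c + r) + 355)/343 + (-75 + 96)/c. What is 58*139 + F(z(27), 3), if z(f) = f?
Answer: 3555386/441 ≈ 8062.1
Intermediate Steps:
F(c, r) = 331/343 - 21/c - c/343 - r/343 (F(c, r) = 2 - (((c + r) + 355)/343 + (-75 + 96)/c) = 2 - ((355 + c + r)*(1/343) + 21/c) = 2 - ((355/343 + c/343 + r/343) + 21/c) = 2 - (355/343 + 21/c + c/343 + r/343) = 2 + (-355/343 - 21/c - c/343 - r/343) = 331/343 - 21/c - c/343 - r/343)
58*139 + F(z(27), 3) = 58*139 + (1/343)*(-7203 - 1*27*(-331 + 27 + 3))/27 = 8062 + (1/343)*(1/27)*(-7203 - 1*27*(-301)) = 8062 + (1/343)*(1/27)*(-7203 + 8127) = 8062 + (1/343)*(1/27)*924 = 8062 + 44/441 = 3555386/441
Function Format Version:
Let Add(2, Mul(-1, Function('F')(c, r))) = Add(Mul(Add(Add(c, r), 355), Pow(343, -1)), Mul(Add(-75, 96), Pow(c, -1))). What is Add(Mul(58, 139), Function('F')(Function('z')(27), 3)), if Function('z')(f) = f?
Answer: Rational(3555386, 441) ≈ 8062.1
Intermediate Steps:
Function('F')(c, r) = Add(Rational(331, 343), Mul(-21, Pow(c, -1)), Mul(Rational(-1, 343), c), Mul(Rational(-1, 343), r)) (Function('F')(c, r) = Add(2, Mul(-1, Add(Mul(Add(Add(c, r), 355), Pow(343, -1)), Mul(Add(-75, 96), Pow(c, -1))))) = Add(2, Mul(-1, Add(Mul(Add(355, c, r), Rational(1, 343)), Mul(21, Pow(c, -1))))) = Add(2, Mul(-1, Add(Add(Rational(355, 343), Mul(Rational(1, 343), c), Mul(Rational(1, 343), r)), Mul(21, Pow(c, -1))))) = Add(2, Mul(-1, Add(Rational(355, 343), Mul(21, Pow(c, -1)), Mul(Rational(1, 343), c), Mul(Rational(1, 343), r)))) = Add(2, Add(Rational(-355, 343), Mul(-21, Pow(c, -1)), Mul(Rational(-1, 343), c), Mul(Rational(-1, 343), r))) = Add(Rational(331, 343), Mul(-21, Pow(c, -1)), Mul(Rational(-1, 343), c), Mul(Rational(-1, 343), r)))
Add(Mul(58, 139), Function('F')(Function('z')(27), 3)) = Add(Mul(58, 139), Mul(Rational(1, 343), Pow(27, -1), Add(-7203, Mul(-1, 27, Add(-331, 27, 3))))) = Add(8062, Mul(Rational(1, 343), Rational(1, 27), Add(-7203, Mul(-1, 27, -301)))) = Add(8062, Mul(Rational(1, 343), Rational(1, 27), Add(-7203, 8127))) = Add(8062, Mul(Rational(1, 343), Rational(1, 27), 924)) = Add(8062, Rational(44, 441)) = Rational(3555386, 441)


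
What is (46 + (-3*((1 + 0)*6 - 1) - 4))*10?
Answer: 270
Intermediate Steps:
(46 + (-3*((1 + 0)*6 - 1) - 4))*10 = (46 + (-3*(1*6 - 1) - 4))*10 = (46 + (-3*(6 - 1) - 4))*10 = (46 + (-3*5 - 4))*10 = (46 + (-15 - 4))*10 = (46 - 19)*10 = 27*10 = 270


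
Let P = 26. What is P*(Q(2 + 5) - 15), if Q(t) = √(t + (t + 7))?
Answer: -390 + 26*√21 ≈ -270.85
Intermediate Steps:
Q(t) = √(7 + 2*t) (Q(t) = √(t + (7 + t)) = √(7 + 2*t))
P*(Q(2 + 5) - 15) = 26*(√(7 + 2*(2 + 5)) - 15) = 26*(√(7 + 2*7) - 15) = 26*(√(7 + 14) - 15) = 26*(√21 - 15) = 26*(-15 + √21) = -390 + 26*√21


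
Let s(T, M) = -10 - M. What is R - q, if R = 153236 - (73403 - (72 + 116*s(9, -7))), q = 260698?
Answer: -181141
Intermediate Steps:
R = 79557 (R = 153236 - (73403 - (72 + 116*(-10 - 1*(-7)))) = 153236 - (73403 - (72 + 116*(-10 + 7))) = 153236 - (73403 - (72 + 116*(-3))) = 153236 - (73403 - (72 - 348)) = 153236 - (73403 - 1*(-276)) = 153236 - (73403 + 276) = 153236 - 1*73679 = 153236 - 73679 = 79557)
R - q = 79557 - 1*260698 = 79557 - 260698 = -181141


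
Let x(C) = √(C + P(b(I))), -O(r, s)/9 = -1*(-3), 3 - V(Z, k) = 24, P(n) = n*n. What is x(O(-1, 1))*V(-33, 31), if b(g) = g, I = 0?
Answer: -63*I*√3 ≈ -109.12*I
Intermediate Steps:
P(n) = n²
V(Z, k) = -21 (V(Z, k) = 3 - 1*24 = 3 - 24 = -21)
O(r, s) = -27 (O(r, s) = -(-9)*(-3) = -9*3 = -27)
x(C) = √C (x(C) = √(C + 0²) = √(C + 0) = √C)
x(O(-1, 1))*V(-33, 31) = √(-27)*(-21) = (3*I*√3)*(-21) = -63*I*√3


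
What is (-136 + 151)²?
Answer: 225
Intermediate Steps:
(-136 + 151)² = 15² = 225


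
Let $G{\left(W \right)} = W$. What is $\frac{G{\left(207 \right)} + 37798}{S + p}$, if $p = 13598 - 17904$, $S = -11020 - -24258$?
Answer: $\frac{3455}{812} \approx 4.2549$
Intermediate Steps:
$S = 13238$ ($S = -11020 + 24258 = 13238$)
$p = -4306$
$\frac{G{\left(207 \right)} + 37798}{S + p} = \frac{207 + 37798}{13238 - 4306} = \frac{38005}{8932} = 38005 \cdot \frac{1}{8932} = \frac{3455}{812}$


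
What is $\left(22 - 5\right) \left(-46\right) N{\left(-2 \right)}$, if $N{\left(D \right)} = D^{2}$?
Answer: $-3128$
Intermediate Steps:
$\left(22 - 5\right) \left(-46\right) N{\left(-2 \right)} = \left(22 - 5\right) \left(-46\right) \left(-2\right)^{2} = 17 \left(-46\right) 4 = \left(-782\right) 4 = -3128$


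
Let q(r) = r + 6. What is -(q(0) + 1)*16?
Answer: -112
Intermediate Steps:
q(r) = 6 + r
-(q(0) + 1)*16 = -((6 + 0) + 1)*16 = -(6 + 1)*16 = -1*7*16 = -7*16 = -112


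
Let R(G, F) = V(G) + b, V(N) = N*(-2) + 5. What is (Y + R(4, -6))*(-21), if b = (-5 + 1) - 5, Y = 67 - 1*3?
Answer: -1092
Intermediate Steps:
Y = 64 (Y = 67 - 3 = 64)
V(N) = 5 - 2*N (V(N) = -2*N + 5 = 5 - 2*N)
b = -9 (b = -4 - 5 = -9)
R(G, F) = -4 - 2*G (R(G, F) = (5 - 2*G) - 9 = -4 - 2*G)
(Y + R(4, -6))*(-21) = (64 + (-4 - 2*4))*(-21) = (64 + (-4 - 8))*(-21) = (64 - 12)*(-21) = 52*(-21) = -1092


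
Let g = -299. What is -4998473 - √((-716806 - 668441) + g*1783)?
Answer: -4998473 - 2*I*√479591 ≈ -4.9985e+6 - 1385.1*I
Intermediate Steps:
-4998473 - √((-716806 - 668441) + g*1783) = -4998473 - √((-716806 - 668441) - 299*1783) = -4998473 - √(-1385247 - 533117) = -4998473 - √(-1918364) = -4998473 - 2*I*√479591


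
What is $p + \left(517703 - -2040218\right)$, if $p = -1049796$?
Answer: $1508125$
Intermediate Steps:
$p + \left(517703 - -2040218\right) = -1049796 + \left(517703 - -2040218\right) = -1049796 + \left(517703 + 2040218\right) = -1049796 + 2557921 = 1508125$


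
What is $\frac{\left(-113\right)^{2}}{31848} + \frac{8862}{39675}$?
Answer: $\frac{262949017}{421189800} \approx 0.6243$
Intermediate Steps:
$\frac{\left(-113\right)^{2}}{31848} + \frac{8862}{39675} = 12769 \cdot \frac{1}{31848} + 8862 \cdot \frac{1}{39675} = \frac{12769}{31848} + \frac{2954}{13225} = \frac{262949017}{421189800}$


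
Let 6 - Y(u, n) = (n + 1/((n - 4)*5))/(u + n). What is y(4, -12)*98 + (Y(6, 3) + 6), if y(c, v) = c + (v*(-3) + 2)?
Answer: 185746/45 ≈ 4127.7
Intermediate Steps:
Y(u, n) = 6 - (n + 1/(-20 + 5*n))/(n + u) (Y(u, n) = 6 - (n + 1/((n - 4)*5))/(u + n) = 6 - (n + 1/((-4 + n)*5))/(n + u) = 6 - (n + 1/(-20 + 5*n))/(n + u))
y(c, v) = 2 + c - 3*v (y(c, v) = c + (-3*v + 2) = c + (2 - 3*v) = 2 + c - 3*v)
y(4, -12)*98 + (Y(6, 3) + 6) = (2 + 4 - 3*(-12))*98 + ((-1/5 - 24*6 - 20*3 + 5*3**2 + 6*3*6)/(3**2 - 4*3 - 4*6 + 3*6) + 6) = (2 + 4 + 36)*98 + ((-1/5 - 144 - 60 + 5*9 + 108)/(9 - 12 - 24 + 18) + 6) = 42*98 + ((-1/5 - 144 - 60 + 45 + 108)/(-9) + 6) = 4116 + (-1/9*(-256/5) + 6) = 4116 + (256/45 + 6) = 4116 + 526/45 = 185746/45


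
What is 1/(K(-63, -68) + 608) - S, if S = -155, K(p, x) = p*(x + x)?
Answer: 1422281/9176 ≈ 155.00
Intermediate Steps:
K(p, x) = 2*p*x (K(p, x) = p*(2*x) = 2*p*x)
1/(K(-63, -68) + 608) - S = 1/(2*(-63)*(-68) + 608) - 1*(-155) = 1/(8568 + 608) + 155 = 1/9176 + 155 = 1422281/9176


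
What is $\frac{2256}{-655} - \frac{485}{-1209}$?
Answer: $- \frac{2409829}{791895} \approx -3.0431$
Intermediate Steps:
$\frac{2256}{-655} - \frac{485}{-1209} = 2256 \left(- \frac{1}{655}\right) - - \frac{485}{1209} = - \frac{2256}{655} + \frac{485}{1209} = - \frac{2409829}{791895}$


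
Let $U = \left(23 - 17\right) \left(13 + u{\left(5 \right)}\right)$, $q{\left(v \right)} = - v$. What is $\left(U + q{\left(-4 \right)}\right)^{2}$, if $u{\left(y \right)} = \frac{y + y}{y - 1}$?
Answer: $9409$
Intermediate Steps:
$u{\left(y \right)} = \frac{2 y}{-1 + y}$
$U = 93$ ($U = \left(23 - 17\right) \left(13 + 2 \cdot 5 \frac{1}{-1 + 5}\right) = 6 \left(13 + 2 \cdot 5 \cdot \frac{1}{4}\right) = 6 \left(13 + \frac{5}{2}\right) = 6 \cdot \frac{31}{2} = 93$)
$\left(U + q{\left(-4 \right)}\right)^{2} = \left(93 - -4\right)^{2} = \left(93 + 4\right)^{2} = 97^{2} = 9409$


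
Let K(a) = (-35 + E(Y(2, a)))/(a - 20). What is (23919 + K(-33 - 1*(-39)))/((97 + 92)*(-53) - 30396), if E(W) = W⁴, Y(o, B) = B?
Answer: -333605/565782 ≈ -0.58963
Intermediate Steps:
K(a) = (-35 + a⁴)/(-20 + a) (K(a) = (-35 + a⁴)/(a - 20) = (-35 + a⁴)/(-20 + a))
(23919 + K(-33 - 1*(-39)))/((97 + 92)*(-53) - 30396) = (23919 + (-35 + (-33 - 1*(-39))⁴)/(-20 + (-33 - 1*(-39))))/((97 + 92)*(-53) - 30396) = (23919 + (-35 + (-33 + 39)⁴)/(-20 + (-33 + 39)))/(189*(-53) - 30396) = (23919 + (-35 + 6⁴)/(-20 + 6))/(-10017 - 30396) = (23919 + (-35 + 1296)/(-14))/(-40413) = (23919 - 1/14*1261)*(-1/40413) = (23919 - 1261/14)*(-1/40413) = (333605/14)*(-1/40413) = -333605/565782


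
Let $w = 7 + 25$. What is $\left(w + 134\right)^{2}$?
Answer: $27556$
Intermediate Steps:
$w = 32$
$\left(w + 134\right)^{2} = \left(32 + 134\right)^{2} = 166^{2} = 27556$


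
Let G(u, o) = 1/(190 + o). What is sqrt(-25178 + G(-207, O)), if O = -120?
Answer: I*sqrt(123372130)/70 ≈ 158.68*I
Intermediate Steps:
sqrt(-25178 + G(-207, O)) = sqrt(-25178 + 1/(190 - 120)) = sqrt(-25178 + 1/70) = sqrt(-1762459/70) = I*sqrt(123372130)/70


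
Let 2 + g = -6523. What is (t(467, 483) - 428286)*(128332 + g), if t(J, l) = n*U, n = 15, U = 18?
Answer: -52135344912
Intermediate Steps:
g = -6525 (g = -2 - 6523 = -6525)
t(J, l) = 270 (t(J, l) = 15*18 = 270)
(t(467, 483) - 428286)*(128332 + g) = (270 - 428286)*(128332 - 6525) = -428016*121807 = -52135344912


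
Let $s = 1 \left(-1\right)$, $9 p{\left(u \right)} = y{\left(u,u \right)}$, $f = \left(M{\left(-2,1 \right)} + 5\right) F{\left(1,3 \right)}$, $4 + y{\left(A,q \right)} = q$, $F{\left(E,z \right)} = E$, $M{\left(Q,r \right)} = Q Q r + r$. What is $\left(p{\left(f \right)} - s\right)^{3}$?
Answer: $\frac{125}{27} \approx 4.6296$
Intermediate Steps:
$M{\left(Q,r \right)} = r + r Q^{2}$ ($M{\left(Q,r \right)} = Q^{2} r + r = r Q^{2} + r = r + r Q^{2}$)
$y{\left(A,q \right)} = -4 + q$
$f = 10$ ($f = \left(1 \left(1 + \left(-2\right)^{2}\right) + 5\right) 1 = \left(1 \left(1 + 4\right) + 5\right) 1 = \left(1 \cdot 5 + 5\right) 1 = \left(5 + 5\right) 1 = 10 \cdot 1 = 10$)
$p{\left(u \right)} = - \frac{4}{9} + \frac{u}{9}$ ($p{\left(u \right)} = \frac{-4 + u}{9} = - \frac{4}{9} + \frac{u}{9}$)
$s = -1$
$\left(p{\left(f \right)} - s\right)^{3} = \left(\left(- \frac{4}{9} + \frac{1}{9} \cdot 10\right) - -1\right)^{3} = \left(\left(- \frac{4}{9} + \frac{10}{9}\right) + 1\right)^{3} = \left(\frac{2}{3} + 1\right)^{3} = \left(\frac{5}{3}\right)^{3} = \frac{125}{27}$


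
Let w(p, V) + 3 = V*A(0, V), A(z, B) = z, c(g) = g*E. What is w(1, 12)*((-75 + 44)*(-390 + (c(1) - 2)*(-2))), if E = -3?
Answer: -35340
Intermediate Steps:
c(g) = -3*g (c(g) = g*(-3) = -3*g)
w(p, V) = -3 (w(p, V) = -3 + V*0 = -3 + 0 = -3)
w(1, 12)*((-75 + 44)*(-390 + (c(1) - 2)*(-2))) = -3*(-75 + 44)*(-390 + (-3*1 - 2)*(-2)) = -(-93)*(-390 + (-3 - 2)*(-2)) = -(-93)*(-390 - 5*(-2)) = -(-93)*(-390 + 10) = -(-93)*(-380) = -3*11780 = -35340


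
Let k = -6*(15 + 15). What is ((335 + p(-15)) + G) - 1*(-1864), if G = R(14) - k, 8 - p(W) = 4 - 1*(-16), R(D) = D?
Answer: 2381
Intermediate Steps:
k = -180 (k = -6*30 = -180)
p(W) = -12 (p(W) = 8 - (4 - 1*(-16)) = 8 - (4 + 16) = 8 - 1*20 = 8 - 20 = -12)
G = 194 (G = 14 - 1*(-180) = 14 + 180 = 194)
((335 + p(-15)) + G) - 1*(-1864) = ((335 - 12) + 194) - 1*(-1864) = (323 + 194) + 1864 = 517 + 1864 = 2381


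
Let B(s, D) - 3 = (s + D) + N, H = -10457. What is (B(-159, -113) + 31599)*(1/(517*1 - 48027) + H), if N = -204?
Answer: -7731886260973/23755 ≈ -3.2548e+8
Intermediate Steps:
B(s, D) = -201 + D + s (B(s, D) = 3 + ((s + D) - 204) = 3 + ((D + s) - 204) = 3 + (-204 + D + s) = -201 + D + s)
(B(-159, -113) + 31599)*(1/(517*1 - 48027) + H) = ((-201 - 113 - 159) + 31599)*(1/(517*1 - 48027) - 10457) = (-473 + 31599)*(1/(517 - 48027) - 10457) = 31126*(1/(-47510) - 10457) = 31126*(-1/47510 - 10457) = 31126*(-496812071/47510) = -7731886260973/23755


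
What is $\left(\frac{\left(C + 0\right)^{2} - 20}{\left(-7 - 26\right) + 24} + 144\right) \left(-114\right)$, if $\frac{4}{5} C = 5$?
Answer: $- \frac{388189}{24} \approx -16175.0$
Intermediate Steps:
$C = \frac{25}{4}$ ($C = \frac{5}{4} \cdot 5 = \frac{25}{4} \approx 6.25$)
$\left(\frac{\left(C + 0\right)^{2} - 20}{\left(-7 - 26\right) + 24} + 144\right) \left(-114\right) = \left(\frac{\left(\frac{25}{4} + 0\right)^{2} - 20}{\left(-7 - 26\right) + 24} + 144\right) \left(-114\right) = \left(\frac{\left(\frac{25}{4}\right)^{2} - 20}{\left(-7 - 26\right) + 24} + 144\right) \left(-114\right) = \left(\frac{\frac{625}{16} - 20}{-33 + 24} + 144\right) \left(-114\right) = \left(\frac{305}{16 \left(-9\right)} + 144\right) \left(-114\right) = \left(\frac{305}{16} \left(- \frac{1}{9}\right) + 144\right) \left(-114\right) = \left(- \frac{305}{144} + 144\right) \left(-114\right) = \frac{20431}{144} \left(-114\right) = - \frac{388189}{24}$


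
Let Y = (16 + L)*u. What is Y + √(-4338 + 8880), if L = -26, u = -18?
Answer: 180 + √4542 ≈ 247.39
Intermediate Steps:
Y = 180 (Y = (16 - 26)*(-18) = -10*(-18) = 180)
Y + √(-4338 + 8880) = 180 + √(-4338 + 8880) = 180 + √4542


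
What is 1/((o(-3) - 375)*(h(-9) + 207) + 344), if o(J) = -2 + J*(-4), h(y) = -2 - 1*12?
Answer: -1/70101 ≈ -1.4265e-5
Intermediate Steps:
h(y) = -14 (h(y) = -2 - 12 = -14)
o(J) = -2 - 4*J
1/((o(-3) - 375)*(h(-9) + 207) + 344) = 1/(((-2 - 4*(-3)) - 375)*(-14 + 207) + 344) = 1/(((-2 + 12) - 375)*193 + 344) = 1/((10 - 375)*193 + 344) = 1/(-365*193 + 344) = 1/(-70445 + 344) = 1/(-70101) = -1/70101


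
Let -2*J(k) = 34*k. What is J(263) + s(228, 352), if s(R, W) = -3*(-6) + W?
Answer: -4101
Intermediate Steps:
J(k) = -17*k
s(R, W) = 18 + W
J(263) + s(228, 352) = -17*263 + (18 + 352) = -4471 + 370 = -4101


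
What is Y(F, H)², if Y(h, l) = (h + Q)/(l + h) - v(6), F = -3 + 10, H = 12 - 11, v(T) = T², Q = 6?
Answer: 75625/64 ≈ 1181.6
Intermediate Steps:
H = 1
F = 7
Y(h, l) = -36 + (6 + h)/(h + l) (Y(h, l) = (h + 6)/(l + h) - 1*6² = (6 + h)/(h + l) - 1*36 = (6 + h)/(h + l) - 36 = -36 + (6 + h)/(h + l))
Y(F, H)² = ((6 - 36*1 - 35*7)/(7 + 1))² = ((6 - 36 - 245)/8)² = ((⅛)*(-275))² = (-275/8)² = 75625/64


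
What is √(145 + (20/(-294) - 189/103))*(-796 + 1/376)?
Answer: -99765*√167372322/135548 ≈ -9522.0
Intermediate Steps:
√(145 + (20/(-294) - 189/103))*(-796 + 1/376) = √(145 + (20*(-1/294) - 189*1/103))*(-796 + 1/376) = √(145 + (-10/147 - 189/103))*(-299295/376) = √(145 - 28813/15141)*(-299295/376) = √(2166632/15141)*(-299295/376) = (2*√167372322/2163)*(-299295/376) = -99765*√167372322/135548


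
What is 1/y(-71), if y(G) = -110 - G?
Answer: -1/39 ≈ -0.025641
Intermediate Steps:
1/y(-71) = 1/(-110 - 1*(-71)) = 1/(-110 + 71) = 1/(-39) = -1/39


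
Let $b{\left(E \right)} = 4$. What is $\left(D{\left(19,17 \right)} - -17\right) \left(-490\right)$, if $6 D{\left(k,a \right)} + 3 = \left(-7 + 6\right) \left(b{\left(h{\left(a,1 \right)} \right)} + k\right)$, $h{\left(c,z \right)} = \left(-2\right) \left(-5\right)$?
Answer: $- \frac{18620}{3} \approx -6206.7$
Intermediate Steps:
$h{\left(c,z \right)} = 10$
$D{\left(k,a \right)} = - \frac{7}{6} - \frac{k}{6}$ ($D{\left(k,a \right)} = - \frac{1}{2} + \frac{\left(-7 + 6\right) \left(4 + k\right)}{6} = - \frac{1}{2} + \frac{\left(-1\right) \left(4 + k\right)}{6} = - \frac{1}{2} + \frac{-4 - k}{6} = - \frac{1}{2} - \left(\frac{2}{3} + \frac{k}{6}\right) = - \frac{7}{6} - \frac{k}{6}$)
$\left(D{\left(19,17 \right)} - -17\right) \left(-490\right) = \left(\left(- \frac{7}{6} - \frac{19}{6}\right) - -17\right) \left(-490\right) = \left(\left(- \frac{7}{6} - \frac{19}{6}\right) + \left(-1 + 18\right)\right) \left(-490\right) = \left(- \frac{13}{3} + 17\right) \left(-490\right) = \frac{38}{3} \left(-490\right) = - \frac{18620}{3}$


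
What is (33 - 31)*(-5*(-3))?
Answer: 30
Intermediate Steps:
(33 - 31)*(-5*(-3)) = 2*15 = 30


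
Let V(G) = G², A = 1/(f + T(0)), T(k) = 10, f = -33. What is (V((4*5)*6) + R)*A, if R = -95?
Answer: -14305/23 ≈ -621.96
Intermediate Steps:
A = -1/23 (A = 1/(-33 + 10) = 1/(-23) = -1/23 ≈ -0.043478)
(V((4*5)*6) + R)*A = (((4*5)*6)² - 95)*(-1/23) = ((20*6)² - 95)*(-1/23) = (120² - 95)*(-1/23) = (14400 - 95)*(-1/23) = 14305*(-1/23) = -14305/23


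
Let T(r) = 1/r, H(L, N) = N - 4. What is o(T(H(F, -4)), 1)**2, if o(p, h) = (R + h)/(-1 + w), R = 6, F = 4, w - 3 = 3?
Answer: 49/25 ≈ 1.9600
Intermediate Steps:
w = 6 (w = 3 + 3 = 6)
H(L, N) = -4 + N
T(r) = 1/r
o(p, h) = 6/5 + h/5 (o(p, h) = (6 + h)/(-1 + 6) = (6 + h)/5 = (6 + h)*(1/5) = 6/5 + h/5)
o(T(H(F, -4)), 1)**2 = (6/5 + (1/5)*1)**2 = (6/5 + 1/5)**2 = (7/5)**2 = 49/25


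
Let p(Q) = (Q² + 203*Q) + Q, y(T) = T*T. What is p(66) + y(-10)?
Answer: 17920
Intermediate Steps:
y(T) = T²
p(Q) = Q² + 204*Q
p(66) + y(-10) = 66*(204 + 66) + (-10)² = 66*270 + 100 = 17820 + 100 = 17920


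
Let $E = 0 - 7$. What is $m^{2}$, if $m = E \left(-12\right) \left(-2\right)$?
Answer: $28224$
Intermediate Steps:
$E = -7$
$m = -168$ ($m = \left(-7\right) \left(-12\right) \left(-2\right) = 84 \left(-2\right) = -168$)
$m^{2} = \left(-168\right)^{2} = 28224$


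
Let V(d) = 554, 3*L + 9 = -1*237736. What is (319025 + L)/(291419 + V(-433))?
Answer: 719330/875919 ≈ 0.82123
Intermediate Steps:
L = -237745/3 (L = -3 + (-1*237736)/3 = -3 + (⅓)*(-237736) = -3 - 237736/3 = -237745/3 ≈ -79248.)
(319025 + L)/(291419 + V(-433)) = (319025 - 237745/3)/(291419 + 554) = (719330/3)/291973 = (719330/3)*(1/291973) = 719330/875919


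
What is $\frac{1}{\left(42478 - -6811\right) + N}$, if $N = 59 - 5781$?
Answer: $\frac{1}{43567} \approx 2.2953 \cdot 10^{-5}$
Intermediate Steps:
$N = -5722$ ($N = 59 - 5781 = -5722$)
$\frac{1}{\left(42478 - -6811\right) + N} = \frac{1}{\left(42478 - -6811\right) - 5722} = \frac{1}{\left(42478 + 6811\right) - 5722} = \frac{1}{49289 - 5722} = \frac{1}{43567}$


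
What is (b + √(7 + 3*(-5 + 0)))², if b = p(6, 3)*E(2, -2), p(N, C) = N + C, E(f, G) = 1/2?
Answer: 49/4 + 18*I*√2 ≈ 12.25 + 25.456*I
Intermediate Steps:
E(f, G) = ½
p(N, C) = C + N
b = 9/2 (b = (3 + 6)*(½) = 9*(½) = 9/2 ≈ 4.5000)
(b + √(7 + 3*(-5 + 0)))² = (9/2 + √(7 + 3*(-5 + 0)))² = (9/2 + √(7 + 3*(-5)))² = (9/2 + √(7 - 15))² = (9/2 + √(-8))² = (9/2 + 2*I*√2)²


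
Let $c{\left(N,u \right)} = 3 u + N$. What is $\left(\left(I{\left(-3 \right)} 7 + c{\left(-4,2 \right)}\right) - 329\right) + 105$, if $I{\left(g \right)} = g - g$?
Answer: $-222$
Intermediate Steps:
$I{\left(g \right)} = 0$
$c{\left(N,u \right)} = N + 3 u$
$\left(\left(I{\left(-3 \right)} 7 + c{\left(-4,2 \right)}\right) - 329\right) + 105 = \left(\left(0 \cdot 7 + \left(-4 + 3 \cdot 2\right)\right) - 329\right) + 105 = \left(\left(0 + \left(-4 + 6\right)\right) - 329\right) + 105 = \left(\left(0 + 2\right) - 329\right) + 105 = \left(2 - 329\right) + 105 = -327 + 105 = -222$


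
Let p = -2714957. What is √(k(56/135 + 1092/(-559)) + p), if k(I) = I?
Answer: I*√10165415634465/1935 ≈ 1647.7*I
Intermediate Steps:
√(k(56/135 + 1092/(-559)) + p) = √((56/135 + 1092/(-559)) - 2714957) = √((56*(1/135) + 1092*(-1/559)) - 2714957) = √((56/135 - 84/43) - 2714957) = √(-8932/5805 - 2714957) = √(-15760334317/5805) = I*√10165415634465/1935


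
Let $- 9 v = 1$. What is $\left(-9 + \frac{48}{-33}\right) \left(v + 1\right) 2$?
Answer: $- \frac{1840}{99} \approx -18.586$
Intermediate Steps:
$v = - \frac{1}{9}$ ($v = \left(- \frac{1}{9}\right) 1 = - \frac{1}{9} \approx -0.11111$)
$\left(-9 + \frac{48}{-33}\right) \left(v + 1\right) 2 = \left(-9 + \frac{48}{-33}\right) \left(- \frac{1}{9} + 1\right) 2 = \left(-9 + 48 \left(- \frac{1}{33}\right)\right) \frac{8}{9} \cdot 2 = \left(-9 - \frac{16}{11}\right) \frac{16}{9} = \left(- \frac{115}{11}\right) \frac{16}{9} = - \frac{1840}{99}$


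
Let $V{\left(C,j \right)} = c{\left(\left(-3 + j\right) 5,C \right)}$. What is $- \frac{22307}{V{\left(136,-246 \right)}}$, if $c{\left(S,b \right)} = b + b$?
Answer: $- \frac{22307}{272} \approx -82.011$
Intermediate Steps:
$c{\left(S,b \right)} = 2 b$
$V{\left(C,j \right)} = 2 C$
$- \frac{22307}{V{\left(136,-246 \right)}} = - \frac{22307}{2 \cdot 136} = - \frac{22307}{272}$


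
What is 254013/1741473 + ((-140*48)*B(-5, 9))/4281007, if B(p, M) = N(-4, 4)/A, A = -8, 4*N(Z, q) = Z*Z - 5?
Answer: 363818077907/2485086034437 ≈ 0.14640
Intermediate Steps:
N(Z, q) = -5/4 + Z²/4 (N(Z, q) = (Z*Z - 5)/4 = (Z² - 5)/4 = (-5 + Z²)/4 = -5/4 + Z²/4)
B(p, M) = -11/32 (B(p, M) = (-5/4 + (¼)*(-4)²)/(-8) = (-5/4 + (¼)*16)*(-⅛) = (-5/4 + 4)*(-⅛) = (11/4)*(-⅛) = -11/32)
254013/1741473 + ((-140*48)*B(-5, 9))/4281007 = 254013/1741473 + (-140*48*(-11/32))/4281007 = 254013*(1/1741473) - 6720*(-11/32)*(1/4281007) = 84671/580491 + 2310*(1/4281007) = 84671/580491 + 2310/4281007 = 363818077907/2485086034437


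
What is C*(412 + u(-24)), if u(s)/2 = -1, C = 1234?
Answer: 505940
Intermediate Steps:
u(s) = -2 (u(s) = 2*(-1) = -2)
C*(412 + u(-24)) = 1234*(412 - 2) = 1234*410 = 505940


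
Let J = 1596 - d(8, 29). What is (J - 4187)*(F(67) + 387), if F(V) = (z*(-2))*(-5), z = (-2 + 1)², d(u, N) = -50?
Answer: -1008777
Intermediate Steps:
J = 1646 (J = 1596 - 1*(-50) = 1596 + 50 = 1646)
z = 1 (z = (-1)² = 1)
F(V) = 10 (F(V) = (1*(-2))*(-5) = -2*(-5) = 10)
(J - 4187)*(F(67) + 387) = (1646 - 4187)*(10 + 387) = -2541*397 = -1008777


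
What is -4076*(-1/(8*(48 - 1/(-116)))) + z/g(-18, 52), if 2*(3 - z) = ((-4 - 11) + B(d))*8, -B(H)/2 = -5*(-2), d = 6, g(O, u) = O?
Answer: 267469/100242 ≈ 2.6682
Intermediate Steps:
B(H) = -20 (B(H) = -(-10)*(-2) = -2*10 = -20)
z = 143 (z = 3 - ((-4 - 11) - 20)*8/2 = 3 - (-15 - 20)*8/2 = 3 - (-35)*8/2 = 3 - 1/2*(-280) = 3 + 140 = 143)
-4076*(-1/(8*(48 - 1/(-116)))) + z/g(-18, 52) = -4076*(-1/(8*(48 - 1/(-116)))) + 143/(-18) = -4076*(-1/(8*(48 - 1*(-1/116)))) + 143*(-1/18) = -4076*(-1/(8*(48 + 1/116))) - 143/18 = -4076/((-8*5569/116)) - 143/18 = -4076/(-11138/29) - 143/18 = -4076*(-29/11138) - 143/18 = 59102/5569 - 143/18 = 267469/100242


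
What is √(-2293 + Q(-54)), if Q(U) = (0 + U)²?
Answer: √623 ≈ 24.960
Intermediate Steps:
Q(U) = U²
√(-2293 + Q(-54)) = √(-2293 + (-54)²) = √(-2293 + 2916) = √623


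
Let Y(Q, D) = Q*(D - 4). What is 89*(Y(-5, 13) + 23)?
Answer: -1958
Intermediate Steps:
Y(Q, D) = Q*(-4 + D)
89*(Y(-5, 13) + 23) = 89*(-5*(-4 + 13) + 23) = 89*(-5*9 + 23) = 89*(-45 + 23) = 89*(-22) = -1958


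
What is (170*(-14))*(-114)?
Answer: 271320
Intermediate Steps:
(170*(-14))*(-114) = -2380*(-114) = 271320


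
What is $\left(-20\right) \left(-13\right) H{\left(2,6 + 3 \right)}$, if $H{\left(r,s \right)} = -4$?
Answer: $-1040$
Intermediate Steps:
$\left(-20\right) \left(-13\right) H{\left(2,6 + 3 \right)} = \left(-20\right) \left(-13\right) \left(-4\right) = 260 \left(-4\right) = -1040$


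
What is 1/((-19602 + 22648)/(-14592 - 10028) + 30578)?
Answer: 12310/376413657 ≈ 3.2703e-5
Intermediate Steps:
1/((-19602 + 22648)/(-14592 - 10028) + 30578) = 1/(3046/(-24620) + 30578) = 1/(3046*(-1/24620) + 30578) = 1/(-1523/12310 + 30578) = 1/(376413657/12310) = 12310/376413657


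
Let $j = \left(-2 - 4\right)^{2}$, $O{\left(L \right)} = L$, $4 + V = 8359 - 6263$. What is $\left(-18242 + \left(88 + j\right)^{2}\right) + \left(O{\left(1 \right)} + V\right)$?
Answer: $-773$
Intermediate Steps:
$V = 2092$ ($V = -4 + \left(8359 - 6263\right) = -4 + 2096 = 2092$)
$j = 36$ ($j = \left(-6\right)^{2} = 36$)
$\left(-18242 + \left(88 + j\right)^{2}\right) + \left(O{\left(1 \right)} + V\right) = \left(-18242 + \left(88 + 36\right)^{2}\right) + \left(1 + 2092\right) = \left(-18242 + 124^{2}\right) + 2093 = \left(-18242 + 15376\right) + 2093 = -2866 + 2093 = -773$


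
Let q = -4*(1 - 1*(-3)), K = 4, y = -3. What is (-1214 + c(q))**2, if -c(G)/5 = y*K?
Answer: 1331716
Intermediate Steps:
q = -16 (q = -4*(1 + 3) = -4*4 = -16)
c(G) = 60 (c(G) = -(-15)*4 = -5*(-12) = 60)
(-1214 + c(q))**2 = (-1214 + 60)**2 = (-1154)**2 = 1331716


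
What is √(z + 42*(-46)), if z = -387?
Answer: I*√2319 ≈ 48.156*I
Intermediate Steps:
√(z + 42*(-46)) = √(-387 + 42*(-46)) = √(-387 - 1932) = √(-2319) = I*√2319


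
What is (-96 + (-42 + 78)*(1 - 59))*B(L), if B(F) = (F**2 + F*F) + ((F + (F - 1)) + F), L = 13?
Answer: -821184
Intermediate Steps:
B(F) = -1 + 2*F**2 + 3*F (B(F) = (F**2 + F**2) + ((F + (-1 + F)) + F) = 2*F**2 + ((-1 + 2*F) + F) = 2*F**2 + (-1 + 3*F) = -1 + 2*F**2 + 3*F)
(-96 + (-42 + 78)*(1 - 59))*B(L) = (-96 + (-42 + 78)*(1 - 59))*(-1 + 2*13**2 + 3*13) = (-96 + 36*(-58))*(-1 + 2*169 + 39) = (-96 - 2088)*(-1 + 338 + 39) = -2184*376 = -821184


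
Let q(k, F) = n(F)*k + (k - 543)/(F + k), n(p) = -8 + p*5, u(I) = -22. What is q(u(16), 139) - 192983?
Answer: -24347914/117 ≈ -2.0810e+5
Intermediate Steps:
n(p) = -8 + 5*p
q(k, F) = k*(-8 + 5*F) + (-543 + k)/(F + k) (q(k, F) = (-8 + 5*F)*k + (k - 543)/(F + k) = k*(-8 + 5*F) + (-543 + k)/(F + k))
q(u(16), 139) - 192983 = (-543 - 22 + (-22)**2*(-8 + 5*139) + 139*(-22)*(-8 + 5*139))/(139 - 22) - 192983 = (-543 - 22 + 484*(-8 + 695) + 139*(-22)*(-8 + 695))/117 - 192983 = (-543 - 22 + 484*687 + 139*(-22)*687)/117 - 192983 = (-543 - 22 + 332508 - 2100846)/117 - 192983 = (1/117)*(-1768903) - 192983 = -1768903/117 - 192983 = -24347914/117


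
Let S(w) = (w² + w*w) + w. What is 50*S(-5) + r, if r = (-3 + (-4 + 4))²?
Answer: 2259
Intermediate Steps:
S(w) = w + 2*w² (S(w) = (w² + w²) + w = 2*w² + w = w + 2*w²)
r = 9 (r = (-3 + 0)² = (-3)² = 9)
50*S(-5) + r = 50*(-5*(1 + 2*(-5))) + 9 = 50*(-5*(1 - 10)) + 9 = 50*(-5*(-9)) + 9 = 50*45 + 9 = 2250 + 9 = 2259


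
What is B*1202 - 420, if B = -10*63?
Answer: -757680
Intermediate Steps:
B = -630
B*1202 - 420 = -630*1202 - 420 = -757260 - 420 = -757680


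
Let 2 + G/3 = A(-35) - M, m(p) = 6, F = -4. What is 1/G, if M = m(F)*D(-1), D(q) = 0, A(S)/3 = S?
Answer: -1/321 ≈ -0.0031153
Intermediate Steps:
A(S) = 3*S
M = 0 (M = 6*0 = 0)
G = -321 (G = -6 + 3*(3*(-35) - 1*0) = -6 + 3*(-105 + 0) = -6 + 3*(-105) = -6 - 315 = -321)
1/G = 1/(-321) = -1/321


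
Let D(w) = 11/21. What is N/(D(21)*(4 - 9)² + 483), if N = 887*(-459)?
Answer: -8549793/10418 ≈ -820.67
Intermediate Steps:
D(w) = 11/21 (D(w) = 11*(1/21) = 11/21)
N = -407133
N/(D(21)*(4 - 9)² + 483) = -407133/(11*(4 - 9)²/21 + 483) = -407133/((11/21)*(-5)² + 483) = -407133/((11/21)*25 + 483) = -407133/(275/21 + 483) = -407133/10418/21 = -407133*21/10418 = -8549793/10418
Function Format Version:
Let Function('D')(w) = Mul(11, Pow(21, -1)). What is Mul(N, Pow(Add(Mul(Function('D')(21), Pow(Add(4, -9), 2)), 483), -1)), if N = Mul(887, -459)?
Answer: Rational(-8549793, 10418) ≈ -820.67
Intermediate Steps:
Function('D')(w) = Rational(11, 21) (Function('D')(w) = Mul(11, Rational(1, 21)) = Rational(11, 21))
N = -407133
Mul(N, Pow(Add(Mul(Function('D')(21), Pow(Add(4, -9), 2)), 483), -1)) = Mul(-407133, Pow(Add(Mul(Rational(11, 21), Pow(Add(4, -9), 2)), 483), -1)) = Mul(-407133, Pow(Add(Mul(Rational(11, 21), Pow(-5, 2)), 483), -1)) = Mul(-407133, Pow(Add(Mul(Rational(11, 21), 25), 483), -1)) = Mul(-407133, Pow(Add(Rational(275, 21), 483), -1)) = Mul(-407133, Pow(Rational(10418, 21), -1)) = Mul(-407133, Rational(21, 10418)) = Rational(-8549793, 10418)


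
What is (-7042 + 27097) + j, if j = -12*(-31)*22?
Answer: 28239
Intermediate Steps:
j = 8184 (j = 372*22 = 8184)
(-7042 + 27097) + j = (-7042 + 27097) + 8184 = 20055 + 8184 = 28239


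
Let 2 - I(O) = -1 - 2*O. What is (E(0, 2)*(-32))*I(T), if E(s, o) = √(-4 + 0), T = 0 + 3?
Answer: -576*I ≈ -576.0*I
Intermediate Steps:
T = 3
E(s, o) = 2*I (E(s, o) = √(-4) = 2*I)
I(O) = 3 + 2*O (I(O) = 2 - (-1 - 2*O) = 2 + (1 + 2*O) = 3 + 2*O)
(E(0, 2)*(-32))*I(T) = ((2*I)*(-32))*(3 + 2*3) = (-64*I)*(3 + 6) = -64*I*9 = -576*I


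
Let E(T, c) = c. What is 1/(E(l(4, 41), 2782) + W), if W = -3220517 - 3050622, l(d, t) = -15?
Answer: -1/6268357 ≈ -1.5953e-7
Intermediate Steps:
W = -6271139
1/(E(l(4, 41), 2782) + W) = 1/(2782 - 6271139) = 1/(-6268357) = -1/6268357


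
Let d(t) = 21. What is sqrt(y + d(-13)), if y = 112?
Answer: sqrt(133) ≈ 11.533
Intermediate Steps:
sqrt(y + d(-13)) = sqrt(112 + 21) = sqrt(133)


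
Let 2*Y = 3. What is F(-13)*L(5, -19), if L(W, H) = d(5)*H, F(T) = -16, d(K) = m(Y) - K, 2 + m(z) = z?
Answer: -1672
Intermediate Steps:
Y = 3/2 (Y = (½)*3 = 3/2 ≈ 1.5000)
m(z) = -2 + z
d(K) = -½ - K (d(K) = (-2 + 3/2) - K = -½ - K)
L(W, H) = -11*H/2 (L(W, H) = (-½ - 1*5)*H = (-½ - 5)*H = -11*H/2)
F(-13)*L(5, -19) = -(-88)*(-19) = -16*209/2 = -1672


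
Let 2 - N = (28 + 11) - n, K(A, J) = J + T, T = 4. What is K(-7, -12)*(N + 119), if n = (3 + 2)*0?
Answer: -656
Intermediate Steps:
n = 0 (n = 5*0 = 0)
K(A, J) = 4 + J (K(A, J) = J + 4 = 4 + J)
N = -37 (N = 2 - ((28 + 11) - 1*0) = 2 - (39 + 0) = 2 - 1*39 = 2 - 39 = -37)
K(-7, -12)*(N + 119) = (4 - 12)*(-37 + 119) = -8*82 = -656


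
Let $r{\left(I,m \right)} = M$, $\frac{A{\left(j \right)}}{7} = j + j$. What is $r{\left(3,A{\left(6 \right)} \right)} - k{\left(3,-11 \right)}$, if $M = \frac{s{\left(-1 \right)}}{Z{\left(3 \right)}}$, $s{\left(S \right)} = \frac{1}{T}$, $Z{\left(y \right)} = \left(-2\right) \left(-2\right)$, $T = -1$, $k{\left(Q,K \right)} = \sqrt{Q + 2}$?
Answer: $- \frac{1}{4} - \sqrt{5} \approx -2.4861$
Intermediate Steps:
$A{\left(j \right)} = 14 j$ ($A{\left(j \right)} = 7 \left(j + j\right) = 7 \cdot 2 j = 14 j$)
$k{\left(Q,K \right)} = \sqrt{2 + Q}$
$Z{\left(y \right)} = 4$
$s{\left(S \right)} = -1$ ($s{\left(S \right)} = \frac{1}{-1} = -1$)
$M = - \frac{1}{4} \approx -0.25$
$r{\left(I,m \right)} = - \frac{1}{4}$
$r{\left(3,A{\left(6 \right)} \right)} - k{\left(3,-11 \right)} = - \frac{1}{4} - \sqrt{2 + 3} = - \frac{1}{4} - \sqrt{5}$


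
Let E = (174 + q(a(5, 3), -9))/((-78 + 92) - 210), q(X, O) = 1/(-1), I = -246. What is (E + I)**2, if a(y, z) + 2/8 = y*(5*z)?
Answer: 2341495321/38416 ≈ 60951.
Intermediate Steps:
a(y, z) = -1/4 + 5*y*z (a(y, z) = -1/4 + y*(5*z) = -1/4 + 5*y*z)
q(X, O) = -1
E = -173/196 (E = (174 - 1)/((-78 + 92) - 210) = 173/(14 - 210) = 173/(-196) = 173*(-1/196) = -173/196 ≈ -0.88265)
(E + I)**2 = (-173/196 - 246)**2 = (-48389/196)**2 = 2341495321/38416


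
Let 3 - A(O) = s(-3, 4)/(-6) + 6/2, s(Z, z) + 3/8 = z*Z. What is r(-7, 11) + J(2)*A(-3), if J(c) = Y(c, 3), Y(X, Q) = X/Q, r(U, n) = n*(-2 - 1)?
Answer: -275/8 ≈ -34.375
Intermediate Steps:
s(Z, z) = -3/8 + Z*z (s(Z, z) = -3/8 + z*Z = -3/8 + Z*z)
r(U, n) = -3*n (r(U, n) = n*(-3) = -3*n)
J(c) = c/3
A(O) = -33/16 (A(O) = 3 - ((-3/8 - 3*4)/(-6) + 6/2) = 3 - ((-3/8 - 12)*(-1/6) + 6*(1/2)) = 3 - (-99/8*(-1/6) + 3) = 3 - (33/16 + 3) = 3 - 1*81/16 = 3 - 81/16 = -33/16)
r(-7, 11) + J(2)*A(-3) = -3*11 + ((1/3)*2)*(-33/16) = -33 + (2/3)*(-33/16) = -33 - 11/8 = -275/8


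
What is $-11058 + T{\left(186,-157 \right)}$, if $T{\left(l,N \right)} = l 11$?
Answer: $-9012$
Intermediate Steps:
$T{\left(l,N \right)} = 11 l$
$-11058 + T{\left(186,-157 \right)} = -11058 + 11 \cdot 186 = -11058 + 2046 = -9012$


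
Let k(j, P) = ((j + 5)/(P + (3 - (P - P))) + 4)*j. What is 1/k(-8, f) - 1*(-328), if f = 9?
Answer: 9839/30 ≈ 327.97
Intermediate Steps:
k(j, P) = j*(4 + (5 + j)/(3 + P)) (k(j, P) = ((5 + j)/(P + (3 - 1*0)) + 4)*j = ((5 + j)/(P + (3 + 0)) + 4)*j = ((5 + j)/(P + 3) + 4)*j = ((5 + j)/(3 + P) + 4)*j = (4 + (5 + j)/(3 + P))*j = j*(4 + (5 + j)/(3 + P)))
1/k(-8, f) - 1*(-328) = 1/(-8*(17 - 8 + 4*9)/(3 + 9)) - 1*(-328) = 1/(-8*(17 - 8 + 36)/12) + 328 = 1/(-8*1/12*45) + 328 = 1/(-30) + 328 = -1/30 + 328 = 9839/30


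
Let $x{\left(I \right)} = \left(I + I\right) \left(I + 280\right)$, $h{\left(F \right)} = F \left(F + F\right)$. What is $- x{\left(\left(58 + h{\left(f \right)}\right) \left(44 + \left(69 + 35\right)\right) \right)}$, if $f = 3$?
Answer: $-259333888$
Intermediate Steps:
$h{\left(F \right)} = 2 F^{2}$ ($h{\left(F \right)} = F 2 F = 2 F^{2}$)
$x{\left(I \right)} = 2 I \left(280 + I\right)$
$- x{\left(\left(58 + h{\left(f \right)}\right) \left(44 + \left(69 + 35\right)\right) \right)} = - 2 \left(58 + 2 \cdot 3^{2}\right) \left(44 + \left(69 + 35\right)\right) \left(280 + \left(58 + 2 \cdot 3^{2}\right) \left(44 + \left(69 + 35\right)\right)\right) = - 2 \left(58 + 2 \cdot 9\right) \left(44 + 104\right) \left(280 + \left(58 + 2 \cdot 9\right) \left(44 + 104\right)\right) = - 2 \left(58 + 18\right) 148 \left(280 + \left(58 + 18\right) 148\right) = - 2 \cdot 76 \cdot 148 \left(280 + 76 \cdot 148\right) = - 2 \cdot 11248 \left(280 + 11248\right) = - 2 \cdot 11248 \cdot 11528 = \left(-1\right) 259333888 = -259333888$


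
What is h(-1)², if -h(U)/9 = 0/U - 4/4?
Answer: 81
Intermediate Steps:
h(U) = 9 (h(U) = -9*(0/U - 4/4) = -9*(0 - 4*¼) = -9*(0 - 1) = -9*(-1) = 9)
h(-1)² = 9² = 81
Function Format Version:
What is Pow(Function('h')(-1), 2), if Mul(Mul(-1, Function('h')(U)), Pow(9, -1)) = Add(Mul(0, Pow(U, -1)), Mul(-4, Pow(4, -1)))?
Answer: 81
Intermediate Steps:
Function('h')(U) = 9 (Function('h')(U) = Mul(-9, Add(Mul(0, Pow(U, -1)), Mul(-4, Pow(4, -1)))) = Mul(-9, Add(0, Mul(-4, Rational(1, 4)))) = Mul(-9, Add(0, -1)) = Mul(-9, -1) = 9)
Pow(Function('h')(-1), 2) = Pow(9, 2) = 81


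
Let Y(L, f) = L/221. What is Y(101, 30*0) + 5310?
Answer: 1173611/221 ≈ 5310.5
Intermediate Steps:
Y(L, f) = L/221 (Y(L, f) = L*(1/221) = L/221)
Y(101, 30*0) + 5310 = (1/221)*101 + 5310 = 101/221 + 5310 = 1173611/221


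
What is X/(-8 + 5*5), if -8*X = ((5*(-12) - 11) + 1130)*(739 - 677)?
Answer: -32829/68 ≈ -482.78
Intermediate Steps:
X = -32829/4 (X = -((5*(-12) - 11) + 1130)*(739 - 677)/8 = -((-60 - 11) + 1130)*62/8 = -(-71 + 1130)*62/8 = -1059*62/8 = -⅛*65658 = -32829/4 ≈ -8207.3)
X/(-8 + 5*5) = -32829/4/(-8 + 5*5) = -32829/4/(-8 + 25) = -32829/4/17 = (1/17)*(-32829/4) = -32829/68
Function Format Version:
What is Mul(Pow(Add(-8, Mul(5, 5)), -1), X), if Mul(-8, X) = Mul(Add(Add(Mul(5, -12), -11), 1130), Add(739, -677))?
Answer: Rational(-32829, 68) ≈ -482.78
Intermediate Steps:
X = Rational(-32829, 4) (X = Mul(Rational(-1, 8), Mul(Add(Add(Mul(5, -12), -11), 1130), Add(739, -677))) = Mul(Rational(-1, 8), Mul(Add(Add(-60, -11), 1130), 62)) = Mul(Rational(-1, 8), Mul(Add(-71, 1130), 62)) = Mul(Rational(-1, 8), Mul(1059, 62)) = Mul(Rational(-1, 8), 65658) = Rational(-32829, 4) ≈ -8207.3)
Mul(Pow(Add(-8, Mul(5, 5)), -1), X) = Mul(Pow(Add(-8, Mul(5, 5)), -1), Rational(-32829, 4)) = Mul(Pow(Add(-8, 25), -1), Rational(-32829, 4)) = Mul(Pow(17, -1), Rational(-32829, 4)) = Mul(Rational(1, 17), Rational(-32829, 4)) = Rational(-32829, 68)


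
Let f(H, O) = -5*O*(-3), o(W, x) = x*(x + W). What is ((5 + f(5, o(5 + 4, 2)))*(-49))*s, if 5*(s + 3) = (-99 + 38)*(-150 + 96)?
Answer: -10764957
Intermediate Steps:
o(W, x) = x*(W + x)
f(H, O) = 15*O
s = 3279/5 (s = -3 + ((-99 + 38)*(-150 + 96))/5 = -3 + (-61*(-54))/5 = -3 + (⅕)*3294 = -3 + 3294/5 = 3279/5 ≈ 655.80)
((5 + f(5, o(5 + 4, 2)))*(-49))*s = ((5 + 15*(2*((5 + 4) + 2)))*(-49))*(3279/5) = ((5 + 15*(2*(9 + 2)))*(-49))*(3279/5) = ((5 + 15*(2*11))*(-49))*(3279/5) = ((5 + 15*22)*(-49))*(3279/5) = ((5 + 330)*(-49))*(3279/5) = (335*(-49))*(3279/5) = -16415*3279/5 = -10764957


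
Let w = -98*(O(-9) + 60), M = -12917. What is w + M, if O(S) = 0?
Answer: -18797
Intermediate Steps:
w = -5880 (w = -98*(0 + 60) = -98*60 = -5880)
w + M = -5880 - 12917 = -18797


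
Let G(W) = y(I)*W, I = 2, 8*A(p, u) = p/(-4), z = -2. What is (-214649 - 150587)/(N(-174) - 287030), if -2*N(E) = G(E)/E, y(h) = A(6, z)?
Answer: 11687552/9184957 ≈ 1.2725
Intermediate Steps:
A(p, u) = -p/32 (A(p, u) = (p/(-4))/8 = (p*(-1/4))/8 = (-p/4)/8 = -p/32)
y(h) = -3/16 (y(h) = -1/32*6 = -3/16)
G(W) = -3*W/16
N(E) = 3/32 (N(E) = -(-3*E/16)/(2*E) = -1/2*(-3/16) = 3/32)
(-214649 - 150587)/(N(-174) - 287030) = (-214649 - 150587)/(3/32 - 287030) = -365236/(-9184957/32) = -365236*(-32/9184957) = 11687552/9184957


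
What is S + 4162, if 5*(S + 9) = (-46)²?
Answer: 22881/5 ≈ 4576.2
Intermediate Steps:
S = 2071/5 (S = -9 + (⅕)*(-46)² = -9 + (⅕)*2116 = -9 + 2116/5 = 2071/5 ≈ 414.20)
S + 4162 = 2071/5 + 4162 = 22881/5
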